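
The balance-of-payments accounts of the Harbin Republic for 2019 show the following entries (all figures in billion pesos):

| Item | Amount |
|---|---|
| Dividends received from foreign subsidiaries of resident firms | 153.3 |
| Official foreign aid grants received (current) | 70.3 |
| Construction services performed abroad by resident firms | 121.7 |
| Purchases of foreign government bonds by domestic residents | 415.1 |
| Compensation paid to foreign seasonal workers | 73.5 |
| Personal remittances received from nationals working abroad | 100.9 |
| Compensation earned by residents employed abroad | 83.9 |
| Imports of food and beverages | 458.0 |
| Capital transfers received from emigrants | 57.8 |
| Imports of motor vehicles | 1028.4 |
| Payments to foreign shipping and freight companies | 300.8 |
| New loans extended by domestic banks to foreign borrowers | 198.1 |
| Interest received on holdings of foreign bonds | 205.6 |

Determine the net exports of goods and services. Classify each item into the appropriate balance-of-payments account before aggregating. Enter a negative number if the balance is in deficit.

-1665.5

Goods: -1028.4 - 458.0 = -1486.4
Services: 121.7 - 300.8 = -179.1
Trade balance = -1486.4 + (-179.1) = -1665.5
(Excluded from the trade balance — primary income: dividends received from foreign subsidiaries of resident firms 153.3, compensation paid to foreign seasonal workers 73.5, compensation earned by residents employed abroad 83.9, interest received on holdings of foreign bonds 205.6; secondary income: official foreign aid grants received (current) 70.3, personal remittances received from nationals working abroad 100.9; financial account: purchases of foreign government bonds by domestic residents 415.1, new loans extended by domestic banks to foreign borrowers 198.1; capital account: capital transfers received from emigrants 57.8.)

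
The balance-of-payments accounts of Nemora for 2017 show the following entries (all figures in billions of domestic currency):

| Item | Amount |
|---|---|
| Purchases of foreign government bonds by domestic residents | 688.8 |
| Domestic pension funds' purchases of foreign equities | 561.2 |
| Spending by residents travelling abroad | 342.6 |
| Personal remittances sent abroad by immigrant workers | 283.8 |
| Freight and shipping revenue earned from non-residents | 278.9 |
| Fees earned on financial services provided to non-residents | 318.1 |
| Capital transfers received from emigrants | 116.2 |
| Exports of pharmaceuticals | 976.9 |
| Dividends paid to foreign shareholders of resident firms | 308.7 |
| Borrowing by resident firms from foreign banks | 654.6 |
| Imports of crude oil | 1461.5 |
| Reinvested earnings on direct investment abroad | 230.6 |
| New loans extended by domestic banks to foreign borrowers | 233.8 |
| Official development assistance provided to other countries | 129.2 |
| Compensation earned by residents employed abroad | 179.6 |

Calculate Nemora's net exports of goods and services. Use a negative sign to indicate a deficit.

-230.2

Goods: 976.9 - 1461.5 = -484.6
Services: 278.9 - 342.6 + 318.1 = 254.4
Trade balance = -484.6 + 254.4 = -230.2
(Excluded from the trade balance — financial account: purchases of foreign government bonds by domestic residents 688.8, domestic pension funds' purchases of foreign equities 561.2, borrowing by resident firms from foreign banks 654.6, new loans extended by domestic banks to foreign borrowers 233.8; secondary income: personal remittances sent abroad by immigrant workers 283.8, official development assistance provided to other countries 129.2; capital account: capital transfers received from emigrants 116.2; primary income: dividends paid to foreign shareholders of resident firms 308.7, reinvested earnings on direct investment abroad 230.6, compensation earned by residents employed abroad 179.6.)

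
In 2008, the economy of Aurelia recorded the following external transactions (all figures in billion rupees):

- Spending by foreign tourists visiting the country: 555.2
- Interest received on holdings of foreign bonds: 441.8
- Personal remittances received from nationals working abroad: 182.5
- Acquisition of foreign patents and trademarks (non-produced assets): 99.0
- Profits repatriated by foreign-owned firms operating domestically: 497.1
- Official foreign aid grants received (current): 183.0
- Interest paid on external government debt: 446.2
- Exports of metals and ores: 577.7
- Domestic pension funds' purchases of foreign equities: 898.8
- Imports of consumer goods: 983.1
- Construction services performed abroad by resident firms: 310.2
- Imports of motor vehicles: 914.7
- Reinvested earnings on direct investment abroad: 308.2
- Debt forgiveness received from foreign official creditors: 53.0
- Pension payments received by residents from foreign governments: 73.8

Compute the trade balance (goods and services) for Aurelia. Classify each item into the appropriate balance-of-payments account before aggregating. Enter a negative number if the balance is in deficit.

-454.7

Goods: 577.7 - 914.7 - 983.1 = -1320.1
Services: 555.2 + 310.2 = 865.4
Trade balance = -1320.1 + 865.4 = -454.7
(Excluded from the trade balance — primary income: interest received on holdings of foreign bonds 441.8, profits repatriated by foreign-owned firms operating domestically 497.1, interest paid on external government debt 446.2, reinvested earnings on direct investment abroad 308.2; secondary income: personal remittances received from nationals working abroad 182.5, official foreign aid grants received (current) 183.0, pension payments received by residents from foreign governments 73.8; capital account: acquisition of foreign patents and trademarks (non-produced assets) 99.0, debt forgiveness received from foreign official creditors 53.0; financial account: domestic pension funds' purchases of foreign equities 898.8.)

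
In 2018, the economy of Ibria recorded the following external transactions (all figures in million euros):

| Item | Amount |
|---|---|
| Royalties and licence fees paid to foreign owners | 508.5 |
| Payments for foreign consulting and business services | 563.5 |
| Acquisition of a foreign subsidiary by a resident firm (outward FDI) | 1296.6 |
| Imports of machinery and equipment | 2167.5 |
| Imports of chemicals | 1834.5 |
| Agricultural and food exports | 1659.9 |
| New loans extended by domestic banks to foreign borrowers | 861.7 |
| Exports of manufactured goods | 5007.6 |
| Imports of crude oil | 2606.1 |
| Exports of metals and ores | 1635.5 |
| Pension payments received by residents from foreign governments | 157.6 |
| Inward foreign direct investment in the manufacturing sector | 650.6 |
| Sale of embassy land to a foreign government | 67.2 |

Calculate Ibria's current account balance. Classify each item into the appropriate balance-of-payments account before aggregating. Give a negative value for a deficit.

780.5

Goods: -1834.5 - 2606.1 - 2167.5 + 1659.9 + 1635.5 + 5007.6 = 1694.9
Services: -563.5 - 508.5 = -1072.0
Secondary income: 157.6
Current account = 1694.9 + (-1072.0) + 157.6 = 780.5
(Excluded from the current account — financial account: acquisition of a foreign subsidiary by a resident firm (outward FDI) 1296.6, new loans extended by domestic banks to foreign borrowers 861.7, inward foreign direct investment in the manufacturing sector 650.6; capital account: sale of embassy land to a foreign government 67.2.)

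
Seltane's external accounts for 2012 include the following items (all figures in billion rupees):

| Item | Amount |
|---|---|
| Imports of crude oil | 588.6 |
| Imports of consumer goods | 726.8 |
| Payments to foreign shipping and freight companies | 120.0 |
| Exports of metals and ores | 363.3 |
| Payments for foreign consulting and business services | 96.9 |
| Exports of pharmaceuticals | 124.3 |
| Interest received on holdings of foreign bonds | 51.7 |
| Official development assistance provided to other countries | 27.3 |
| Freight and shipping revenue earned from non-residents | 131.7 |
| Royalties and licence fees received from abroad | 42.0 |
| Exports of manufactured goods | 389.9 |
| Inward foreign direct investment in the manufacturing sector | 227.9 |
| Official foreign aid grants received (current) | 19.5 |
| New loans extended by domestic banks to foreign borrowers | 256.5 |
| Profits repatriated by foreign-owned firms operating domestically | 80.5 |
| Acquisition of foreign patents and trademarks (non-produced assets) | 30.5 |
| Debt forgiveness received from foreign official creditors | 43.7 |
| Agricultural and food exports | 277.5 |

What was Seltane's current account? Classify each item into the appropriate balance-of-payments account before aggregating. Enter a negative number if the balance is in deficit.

-240.2

Goods: 277.5 + 124.3 + 363.3 - 726.8 - 588.6 + 389.9 = -160.4
Services: -96.9 + 131.7 - 120.0 + 42.0 = -43.2
Primary income: -80.5 + 51.7 = -28.8
Secondary income: 19.5 - 27.3 = -7.8
Current account = (-160.4) + (-43.2) + (-28.8) + (-7.8) = -240.2
(Excluded from the current account — financial account: inward foreign direct investment in the manufacturing sector 227.9, new loans extended by domestic banks to foreign borrowers 256.5; capital account: acquisition of foreign patents and trademarks (non-produced assets) 30.5, debt forgiveness received from foreign official creditors 43.7.)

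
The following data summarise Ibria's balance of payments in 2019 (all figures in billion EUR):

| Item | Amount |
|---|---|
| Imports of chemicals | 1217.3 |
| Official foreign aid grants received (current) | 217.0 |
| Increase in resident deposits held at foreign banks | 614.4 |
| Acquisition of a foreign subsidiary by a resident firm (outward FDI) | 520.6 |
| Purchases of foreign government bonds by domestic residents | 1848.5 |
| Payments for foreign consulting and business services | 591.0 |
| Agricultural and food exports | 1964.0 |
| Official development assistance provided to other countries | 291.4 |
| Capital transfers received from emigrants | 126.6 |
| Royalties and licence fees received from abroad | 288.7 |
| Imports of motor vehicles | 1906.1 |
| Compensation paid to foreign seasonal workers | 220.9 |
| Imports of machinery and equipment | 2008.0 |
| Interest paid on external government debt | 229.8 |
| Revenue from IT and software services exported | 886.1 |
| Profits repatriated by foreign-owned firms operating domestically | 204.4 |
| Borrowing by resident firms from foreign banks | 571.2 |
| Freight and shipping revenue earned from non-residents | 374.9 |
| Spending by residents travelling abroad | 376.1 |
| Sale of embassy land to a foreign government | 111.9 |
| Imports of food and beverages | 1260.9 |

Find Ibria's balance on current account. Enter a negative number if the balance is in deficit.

Goods: -1260.9 - 1217.3 - 2008.0 + 1964.0 - 1906.1 = -4428.3
Services: -376.1 + 288.7 + 374.9 + 886.1 - 591.0 = 582.6
Primary income: -204.4 - 229.8 - 220.9 = -655.1
Secondary income: -291.4 + 217.0 = -74.4
Current account = (-4428.3) + 582.6 + (-655.1) + (-74.4) = -4575.2
(Excluded from the current account — financial account: increase in resident deposits held at foreign banks 614.4, acquisition of a foreign subsidiary by a resident firm (outward FDI) 520.6, purchases of foreign government bonds by domestic residents 1848.5, borrowing by resident firms from foreign banks 571.2; capital account: capital transfers received from emigrants 126.6, sale of embassy land to a foreign government 111.9.)

-4575.2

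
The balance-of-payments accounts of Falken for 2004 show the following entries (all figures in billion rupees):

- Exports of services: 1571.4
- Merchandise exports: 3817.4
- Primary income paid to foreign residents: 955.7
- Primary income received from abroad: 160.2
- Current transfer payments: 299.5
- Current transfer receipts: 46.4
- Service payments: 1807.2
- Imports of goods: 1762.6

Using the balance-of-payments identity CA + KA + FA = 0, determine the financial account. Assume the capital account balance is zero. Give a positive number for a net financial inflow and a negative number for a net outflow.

Goods balance = 3817.4 - 1762.6 = 2054.8
Services balance = 1571.4 - 1807.2 = -235.8
Trade balance (goods + services) = 2054.8 + (-235.8) = 1819.0
Net primary income = 160.2 - 955.7 = -795.5
Net secondary income = 46.4 - 299.5 = -253.1
Current account = 1819.0 + (-795.5) + (-253.1) = 770.4
Financial account = -(770.4) = -770.4

-770.4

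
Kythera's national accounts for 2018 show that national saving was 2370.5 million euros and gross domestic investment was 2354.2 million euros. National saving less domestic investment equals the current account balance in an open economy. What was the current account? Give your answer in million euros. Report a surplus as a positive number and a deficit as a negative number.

16.3

CA = S - I = 2370.5 - 2354.2 = 16.3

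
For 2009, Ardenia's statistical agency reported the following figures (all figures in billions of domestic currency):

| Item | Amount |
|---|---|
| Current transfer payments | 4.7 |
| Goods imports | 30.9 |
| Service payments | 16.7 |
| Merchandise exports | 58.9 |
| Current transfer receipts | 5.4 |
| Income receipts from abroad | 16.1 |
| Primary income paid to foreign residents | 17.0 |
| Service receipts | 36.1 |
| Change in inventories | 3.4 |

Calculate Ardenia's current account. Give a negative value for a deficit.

Goods balance = 58.9 - 30.9 = 28.0
Services balance = 36.1 - 16.7 = 19.4
Trade balance (goods + services) = 28.0 + 19.4 = 47.4
Net primary income = 16.1 - 17.0 = -0.9
Net secondary income = 5.4 - 4.7 = 0.7
Current account = 47.4 + (-0.9) + 0.7 = 47.2

47.2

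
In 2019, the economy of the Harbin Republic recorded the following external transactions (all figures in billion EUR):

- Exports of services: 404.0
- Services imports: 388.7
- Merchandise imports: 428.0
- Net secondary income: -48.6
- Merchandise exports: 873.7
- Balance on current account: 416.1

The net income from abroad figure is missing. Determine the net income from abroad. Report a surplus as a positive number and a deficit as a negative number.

Current account = goods balance + services balance + net primary income + net secondary income
Sum of the known components = 412.4
Net income from abroad = CA - (known components) = 416.1 - 412.4 = 3.7

3.7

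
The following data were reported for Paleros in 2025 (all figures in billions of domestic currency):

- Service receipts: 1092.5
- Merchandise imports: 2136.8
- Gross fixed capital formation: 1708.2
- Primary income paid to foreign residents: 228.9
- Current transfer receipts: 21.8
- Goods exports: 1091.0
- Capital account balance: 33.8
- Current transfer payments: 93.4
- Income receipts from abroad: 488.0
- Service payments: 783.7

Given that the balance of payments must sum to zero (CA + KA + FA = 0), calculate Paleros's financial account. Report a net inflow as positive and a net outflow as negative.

Goods balance = 1091.0 - 2136.8 = -1045.8
Services balance = 1092.5 - 783.7 = 308.8
Trade balance (goods + services) = -1045.8 + 308.8 = -737.0
Net primary income = 488.0 - 228.9 = 259.1
Net secondary income = 21.8 - 93.4 = -71.6
Current account = -737.0 + 259.1 + (-71.6) = -549.5
Financial account = -(-549.5 + 33.8) = 515.7

515.7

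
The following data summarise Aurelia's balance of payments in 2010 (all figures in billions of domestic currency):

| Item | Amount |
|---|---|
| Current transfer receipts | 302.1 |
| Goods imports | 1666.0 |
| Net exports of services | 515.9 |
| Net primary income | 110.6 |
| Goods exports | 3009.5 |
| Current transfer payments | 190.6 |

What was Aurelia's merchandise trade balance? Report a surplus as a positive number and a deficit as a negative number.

1343.5

Goods balance = 3009.5 - 1666.0 = 1343.5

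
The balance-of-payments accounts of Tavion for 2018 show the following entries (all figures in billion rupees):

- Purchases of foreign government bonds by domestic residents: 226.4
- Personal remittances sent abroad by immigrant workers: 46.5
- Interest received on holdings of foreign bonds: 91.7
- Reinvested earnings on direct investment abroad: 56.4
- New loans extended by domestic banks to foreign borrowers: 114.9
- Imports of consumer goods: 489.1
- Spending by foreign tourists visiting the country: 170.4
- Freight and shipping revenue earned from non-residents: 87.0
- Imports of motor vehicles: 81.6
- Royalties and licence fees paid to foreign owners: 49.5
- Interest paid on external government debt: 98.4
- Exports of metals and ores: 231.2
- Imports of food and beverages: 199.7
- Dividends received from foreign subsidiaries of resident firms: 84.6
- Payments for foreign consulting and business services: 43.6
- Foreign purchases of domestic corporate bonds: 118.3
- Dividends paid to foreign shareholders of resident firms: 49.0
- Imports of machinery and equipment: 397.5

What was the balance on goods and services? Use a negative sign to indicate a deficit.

-772.4

Goods: -397.5 - 489.1 + 231.2 - 199.7 - 81.6 = -936.7
Services: 170.4 - 43.6 + 87.0 - 49.5 = 164.3
Trade balance = -936.7 + 164.3 = -772.4
(Excluded from the trade balance — financial account: purchases of foreign government bonds by domestic residents 226.4, new loans extended by domestic banks to foreign borrowers 114.9, foreign purchases of domestic corporate bonds 118.3; secondary income: personal remittances sent abroad by immigrant workers 46.5; primary income: interest received on holdings of foreign bonds 91.7, reinvested earnings on direct investment abroad 56.4, interest paid on external government debt 98.4, dividends received from foreign subsidiaries of resident firms 84.6, dividends paid to foreign shareholders of resident firms 49.0.)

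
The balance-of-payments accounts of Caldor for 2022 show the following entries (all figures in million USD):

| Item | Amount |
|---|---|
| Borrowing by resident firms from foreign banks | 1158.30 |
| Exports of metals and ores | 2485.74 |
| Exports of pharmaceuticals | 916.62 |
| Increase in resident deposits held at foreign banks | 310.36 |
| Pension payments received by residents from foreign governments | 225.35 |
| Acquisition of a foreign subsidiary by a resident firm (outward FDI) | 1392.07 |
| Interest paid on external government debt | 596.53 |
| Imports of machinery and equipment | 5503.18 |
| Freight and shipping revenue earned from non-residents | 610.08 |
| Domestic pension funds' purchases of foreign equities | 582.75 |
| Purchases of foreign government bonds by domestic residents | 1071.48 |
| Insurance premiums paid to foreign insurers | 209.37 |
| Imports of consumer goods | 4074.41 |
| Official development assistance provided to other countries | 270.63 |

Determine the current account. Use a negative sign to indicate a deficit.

-6416.33

Goods: 916.62 + 2485.74 - 5503.18 - 4074.41 = -6175.23
Services: 610.08 - 209.37 = 400.71
Primary income: -596.53
Secondary income: -270.63 + 225.35 = -45.28
Current account = (-6175.23) + 400.71 + (-596.53) + (-45.28) = -6416.33
(Excluded from the current account — financial account: borrowing by resident firms from foreign banks 1158.30, increase in resident deposits held at foreign banks 310.36, acquisition of a foreign subsidiary by a resident firm (outward FDI) 1392.07, domestic pension funds' purchases of foreign equities 582.75, purchases of foreign government bonds by domestic residents 1071.48.)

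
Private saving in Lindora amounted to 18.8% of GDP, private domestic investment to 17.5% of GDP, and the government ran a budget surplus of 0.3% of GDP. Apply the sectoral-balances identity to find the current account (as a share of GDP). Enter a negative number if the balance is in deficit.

By the sectoral-balances identity, CA = (S_private - I) + (T - G).
Private balance = 18.8 - 17.5 = 1.3
Government balance (T - G) = 0.3
CA = 1.3 + 0.3 = 1.6

1.6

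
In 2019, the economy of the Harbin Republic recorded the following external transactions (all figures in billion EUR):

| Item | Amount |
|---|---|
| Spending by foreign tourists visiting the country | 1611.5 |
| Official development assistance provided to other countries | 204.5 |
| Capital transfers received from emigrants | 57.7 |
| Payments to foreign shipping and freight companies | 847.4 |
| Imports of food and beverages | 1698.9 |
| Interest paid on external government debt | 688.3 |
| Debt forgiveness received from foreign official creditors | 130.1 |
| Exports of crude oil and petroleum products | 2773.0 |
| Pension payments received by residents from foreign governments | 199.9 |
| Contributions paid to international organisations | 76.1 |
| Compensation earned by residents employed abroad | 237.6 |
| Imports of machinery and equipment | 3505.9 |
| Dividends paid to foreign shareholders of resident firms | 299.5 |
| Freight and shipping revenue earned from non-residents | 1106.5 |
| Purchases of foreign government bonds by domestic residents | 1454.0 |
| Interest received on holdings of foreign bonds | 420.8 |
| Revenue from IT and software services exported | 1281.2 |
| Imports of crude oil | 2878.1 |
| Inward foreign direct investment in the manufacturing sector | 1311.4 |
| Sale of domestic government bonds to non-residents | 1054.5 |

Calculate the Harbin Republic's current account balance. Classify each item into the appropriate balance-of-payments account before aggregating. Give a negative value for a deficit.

-2568.2

Goods: -3505.9 - 1698.9 - 2878.1 + 2773.0 = -5309.9
Services: 1106.5 - 847.4 + 1611.5 + 1281.2 = 3151.8
Primary income: -299.5 - 688.3 + 420.8 + 237.6 = -329.4
Secondary income: -204.5 - 76.1 + 199.9 = -80.7
Current account = (-5309.9) + 3151.8 + (-329.4) + (-80.7) = -2568.2
(Excluded from the current account — capital account: capital transfers received from emigrants 57.7, debt forgiveness received from foreign official creditors 130.1; financial account: purchases of foreign government bonds by domestic residents 1454.0, inward foreign direct investment in the manufacturing sector 1311.4, sale of domestic government bonds to non-residents 1054.5.)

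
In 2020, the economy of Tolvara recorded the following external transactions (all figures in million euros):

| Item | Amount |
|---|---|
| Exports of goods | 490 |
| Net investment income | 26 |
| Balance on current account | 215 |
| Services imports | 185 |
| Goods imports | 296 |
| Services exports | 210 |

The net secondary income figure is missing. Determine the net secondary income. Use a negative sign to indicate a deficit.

Current account = goods balance + services balance + net primary income + net secondary income
Sum of the known components = 245
Net secondary income = CA - (known components) = 215 - 245 = -30

-30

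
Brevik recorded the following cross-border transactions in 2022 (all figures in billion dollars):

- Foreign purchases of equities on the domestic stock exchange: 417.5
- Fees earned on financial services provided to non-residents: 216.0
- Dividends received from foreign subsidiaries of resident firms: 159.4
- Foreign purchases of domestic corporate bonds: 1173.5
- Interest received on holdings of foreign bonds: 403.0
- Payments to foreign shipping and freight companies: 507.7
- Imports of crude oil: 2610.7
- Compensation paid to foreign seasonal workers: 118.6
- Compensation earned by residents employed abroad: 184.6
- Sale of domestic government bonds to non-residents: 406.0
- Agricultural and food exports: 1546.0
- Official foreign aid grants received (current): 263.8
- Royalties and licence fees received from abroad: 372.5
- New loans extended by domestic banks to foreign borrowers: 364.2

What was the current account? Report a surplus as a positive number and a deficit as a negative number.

-91.7

Goods: 1546.0 - 2610.7 = -1064.7
Services: -507.7 + 372.5 + 216.0 = 80.8
Primary income: 403.0 - 118.6 + 184.6 + 159.4 = 628.4
Secondary income: 263.8
Current account = (-1064.7) + 80.8 + 628.4 + 263.8 = -91.7
(Excluded from the current account — financial account: foreign purchases of equities on the domestic stock exchange 417.5, foreign purchases of domestic corporate bonds 1173.5, sale of domestic government bonds to non-residents 406.0, new loans extended by domestic banks to foreign borrowers 364.2.)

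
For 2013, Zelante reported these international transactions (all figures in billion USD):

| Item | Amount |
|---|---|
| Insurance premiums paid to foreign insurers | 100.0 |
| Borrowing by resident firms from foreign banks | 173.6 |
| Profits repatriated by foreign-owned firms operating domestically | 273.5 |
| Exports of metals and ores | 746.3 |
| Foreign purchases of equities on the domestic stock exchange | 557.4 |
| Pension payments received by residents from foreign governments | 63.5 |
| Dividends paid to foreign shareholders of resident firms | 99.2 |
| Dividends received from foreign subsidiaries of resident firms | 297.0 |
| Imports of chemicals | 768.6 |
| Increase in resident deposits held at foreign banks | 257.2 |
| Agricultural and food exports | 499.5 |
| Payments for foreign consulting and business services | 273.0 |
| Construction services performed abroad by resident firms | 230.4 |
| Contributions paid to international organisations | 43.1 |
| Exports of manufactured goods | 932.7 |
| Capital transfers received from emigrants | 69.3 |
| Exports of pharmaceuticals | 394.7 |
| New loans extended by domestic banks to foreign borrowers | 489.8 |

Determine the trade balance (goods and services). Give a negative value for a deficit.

1662.0

Goods: -768.6 + 746.3 + 499.5 + 394.7 + 932.7 = 1804.6
Services: -273.0 - 100.0 + 230.4 = -142.6
Trade balance = 1804.6 + (-142.6) = 1662.0
(Excluded from the trade balance — financial account: borrowing by resident firms from foreign banks 173.6, foreign purchases of equities on the domestic stock exchange 557.4, increase in resident deposits held at foreign banks 257.2, new loans extended by domestic banks to foreign borrowers 489.8; primary income: profits repatriated by foreign-owned firms operating domestically 273.5, dividends paid to foreign shareholders of resident firms 99.2, dividends received from foreign subsidiaries of resident firms 297.0; secondary income: pension payments received by residents from foreign governments 63.5, contributions paid to international organisations 43.1; capital account: capital transfers received from emigrants 69.3.)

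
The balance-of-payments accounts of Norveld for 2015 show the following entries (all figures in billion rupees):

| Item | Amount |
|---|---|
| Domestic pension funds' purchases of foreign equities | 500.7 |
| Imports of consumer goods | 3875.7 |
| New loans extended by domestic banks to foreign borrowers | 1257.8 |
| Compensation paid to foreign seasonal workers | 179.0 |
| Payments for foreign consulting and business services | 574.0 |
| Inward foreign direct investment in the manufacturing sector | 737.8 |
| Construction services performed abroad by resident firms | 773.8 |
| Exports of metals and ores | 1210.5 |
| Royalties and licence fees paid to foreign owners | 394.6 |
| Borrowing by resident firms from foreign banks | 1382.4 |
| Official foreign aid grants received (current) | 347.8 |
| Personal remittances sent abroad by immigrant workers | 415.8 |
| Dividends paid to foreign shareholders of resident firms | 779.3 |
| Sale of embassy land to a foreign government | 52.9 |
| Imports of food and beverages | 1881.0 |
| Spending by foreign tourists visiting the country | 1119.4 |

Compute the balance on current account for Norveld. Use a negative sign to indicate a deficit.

-4647.9

Goods: -3875.7 + 1210.5 - 1881.0 = -4546.2
Services: -574.0 - 394.6 + 1119.4 + 773.8 = 924.6
Primary income: -179.0 - 779.3 = -958.3
Secondary income: -415.8 + 347.8 = -68.0
Current account = (-4546.2) + 924.6 + (-958.3) + (-68.0) = -4647.9
(Excluded from the current account — financial account: domestic pension funds' purchases of foreign equities 500.7, new loans extended by domestic banks to foreign borrowers 1257.8, inward foreign direct investment in the manufacturing sector 737.8, borrowing by resident firms from foreign banks 1382.4; capital account: sale of embassy land to a foreign government 52.9.)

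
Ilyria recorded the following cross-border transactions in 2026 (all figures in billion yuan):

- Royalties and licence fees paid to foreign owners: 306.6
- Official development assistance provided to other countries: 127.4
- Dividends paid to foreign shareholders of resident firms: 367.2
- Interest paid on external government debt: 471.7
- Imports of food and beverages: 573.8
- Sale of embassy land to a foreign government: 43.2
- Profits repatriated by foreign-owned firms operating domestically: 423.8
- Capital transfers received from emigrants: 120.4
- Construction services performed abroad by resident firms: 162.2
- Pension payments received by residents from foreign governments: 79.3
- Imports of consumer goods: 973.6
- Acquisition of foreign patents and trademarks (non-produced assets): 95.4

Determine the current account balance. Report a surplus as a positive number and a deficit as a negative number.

Goods: -573.8 - 973.6 = -1547.4
Services: 162.2 - 306.6 = -144.4
Primary income: -423.8 - 367.2 - 471.7 = -1262.7
Secondary income: 79.3 - 127.4 = -48.1
Current account = (-1547.4) + (-144.4) + (-1262.7) + (-48.1) = -3002.6
(Excluded from the current account — capital account: sale of embassy land to a foreign government 43.2, capital transfers received from emigrants 120.4, acquisition of foreign patents and trademarks (non-produced assets) 95.4.)

-3002.6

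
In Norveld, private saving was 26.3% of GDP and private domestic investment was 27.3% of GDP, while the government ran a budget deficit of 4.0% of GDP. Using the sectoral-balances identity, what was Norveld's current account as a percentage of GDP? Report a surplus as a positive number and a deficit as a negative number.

-5.0

By the sectoral-balances identity, CA = (S_private - I) + (T - G).
Private balance = 26.3 - 27.3 = -1.0
Government balance (T - G) = -4.0
CA = -1.0 + (-4.0) = -5.0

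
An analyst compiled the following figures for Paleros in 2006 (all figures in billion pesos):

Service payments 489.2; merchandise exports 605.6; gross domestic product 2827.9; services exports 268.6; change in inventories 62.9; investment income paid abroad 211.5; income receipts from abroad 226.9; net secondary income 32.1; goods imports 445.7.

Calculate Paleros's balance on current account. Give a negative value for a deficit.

-13.2

Goods balance = 605.6 - 445.7 = 159.9
Services balance = 268.6 - 489.2 = -220.6
Trade balance (goods + services) = 159.9 + (-220.6) = -60.7
Net primary income = 226.9 - 211.5 = 15.4
Net secondary income = 32.1
Current account = -60.7 + 15.4 + 32.1 = -13.2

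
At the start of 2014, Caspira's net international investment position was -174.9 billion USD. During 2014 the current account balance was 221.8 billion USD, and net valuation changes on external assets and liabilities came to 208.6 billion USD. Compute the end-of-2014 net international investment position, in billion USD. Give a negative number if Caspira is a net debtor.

255.5

Change in NIIP = current account + net valuation change = 221.8 + 208.6 = 430.4
End-of-year NIIP = -174.9 + 430.4 = 255.5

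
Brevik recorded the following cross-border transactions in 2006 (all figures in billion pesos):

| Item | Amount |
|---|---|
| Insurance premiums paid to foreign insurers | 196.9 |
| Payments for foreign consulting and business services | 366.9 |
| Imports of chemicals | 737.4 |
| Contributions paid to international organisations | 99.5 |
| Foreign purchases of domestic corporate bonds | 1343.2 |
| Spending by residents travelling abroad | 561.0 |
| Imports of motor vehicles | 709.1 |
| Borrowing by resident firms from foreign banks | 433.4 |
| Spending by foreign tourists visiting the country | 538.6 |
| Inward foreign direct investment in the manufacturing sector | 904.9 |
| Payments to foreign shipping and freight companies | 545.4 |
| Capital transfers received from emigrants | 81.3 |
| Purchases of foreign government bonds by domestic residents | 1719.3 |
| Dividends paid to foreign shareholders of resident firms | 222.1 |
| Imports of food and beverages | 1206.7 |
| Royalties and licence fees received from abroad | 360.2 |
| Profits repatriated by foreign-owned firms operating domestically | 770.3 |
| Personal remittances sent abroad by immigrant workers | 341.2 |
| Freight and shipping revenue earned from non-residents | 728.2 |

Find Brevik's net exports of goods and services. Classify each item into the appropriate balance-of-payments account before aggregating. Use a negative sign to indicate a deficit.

Goods: -709.1 - 1206.7 - 737.4 = -2653.2
Services: -366.9 + 728.2 - 196.9 + 538.6 - 545.4 - 561.0 + 360.2 = -43.2
Trade balance = -2653.2 + (-43.2) = -2696.4
(Excluded from the trade balance — secondary income: contributions paid to international organisations 99.5, personal remittances sent abroad by immigrant workers 341.2; financial account: foreign purchases of domestic corporate bonds 1343.2, borrowing by resident firms from foreign banks 433.4, inward foreign direct investment in the manufacturing sector 904.9, purchases of foreign government bonds by domestic residents 1719.3; capital account: capital transfers received from emigrants 81.3; primary income: dividends paid to foreign shareholders of resident firms 222.1, profits repatriated by foreign-owned firms operating domestically 770.3.)

-2696.4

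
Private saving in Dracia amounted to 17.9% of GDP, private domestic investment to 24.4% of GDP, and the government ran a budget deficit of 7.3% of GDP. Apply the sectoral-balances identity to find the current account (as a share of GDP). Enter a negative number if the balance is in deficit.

By the sectoral-balances identity, CA = (S_private - I) + (T - G).
Private balance = 17.9 - 24.4 = -6.5
Government balance (T - G) = -7.3
CA = -6.5 + (-7.3) = -13.8

-13.8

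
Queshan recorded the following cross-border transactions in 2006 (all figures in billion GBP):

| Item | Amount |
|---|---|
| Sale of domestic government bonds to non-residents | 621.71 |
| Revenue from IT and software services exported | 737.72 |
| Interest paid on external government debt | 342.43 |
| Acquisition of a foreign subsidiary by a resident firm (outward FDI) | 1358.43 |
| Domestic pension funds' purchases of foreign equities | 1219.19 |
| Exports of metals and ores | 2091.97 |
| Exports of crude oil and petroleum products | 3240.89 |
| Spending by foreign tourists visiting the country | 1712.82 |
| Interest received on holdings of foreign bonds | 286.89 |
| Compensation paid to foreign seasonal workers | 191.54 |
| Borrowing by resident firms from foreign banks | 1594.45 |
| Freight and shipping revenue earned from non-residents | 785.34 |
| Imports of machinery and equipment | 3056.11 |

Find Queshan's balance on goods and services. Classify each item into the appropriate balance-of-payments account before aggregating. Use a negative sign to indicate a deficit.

5512.63

Goods: -3056.11 + 2091.97 + 3240.89 = 2276.75
Services: 785.34 + 737.72 + 1712.82 = 3235.88
Trade balance = 2276.75 + 3235.88 = 5512.63
(Excluded from the trade balance — financial account: sale of domestic government bonds to non-residents 621.71, acquisition of a foreign subsidiary by a resident firm (outward FDI) 1358.43, domestic pension funds' purchases of foreign equities 1219.19, borrowing by resident firms from foreign banks 1594.45; primary income: interest paid on external government debt 342.43, interest received on holdings of foreign bonds 286.89, compensation paid to foreign seasonal workers 191.54.)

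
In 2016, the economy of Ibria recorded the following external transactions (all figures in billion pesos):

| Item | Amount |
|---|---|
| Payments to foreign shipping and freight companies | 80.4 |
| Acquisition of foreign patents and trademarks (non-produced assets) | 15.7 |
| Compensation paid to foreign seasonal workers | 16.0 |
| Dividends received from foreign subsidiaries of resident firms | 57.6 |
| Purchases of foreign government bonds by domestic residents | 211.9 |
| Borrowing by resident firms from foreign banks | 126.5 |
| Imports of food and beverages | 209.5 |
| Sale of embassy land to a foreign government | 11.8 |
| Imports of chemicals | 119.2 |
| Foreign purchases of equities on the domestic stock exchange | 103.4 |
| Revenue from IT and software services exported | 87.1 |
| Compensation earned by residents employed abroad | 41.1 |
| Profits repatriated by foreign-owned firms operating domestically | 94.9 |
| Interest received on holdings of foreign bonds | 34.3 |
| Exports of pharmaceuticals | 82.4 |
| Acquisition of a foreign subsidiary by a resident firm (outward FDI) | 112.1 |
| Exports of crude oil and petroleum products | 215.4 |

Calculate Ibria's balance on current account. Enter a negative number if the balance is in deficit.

Goods: -119.2 + 82.4 - 209.5 + 215.4 = -30.9
Services: 87.1 - 80.4 = 6.7
Primary income: -16.0 + 34.3 + 41.1 + 57.6 - 94.9 = 22.1
Current account = (-30.9) + 6.7 + 22.1 = -2.1
(Excluded from the current account — capital account: acquisition of foreign patents and trademarks (non-produced assets) 15.7, sale of embassy land to a foreign government 11.8; financial account: purchases of foreign government bonds by domestic residents 211.9, borrowing by resident firms from foreign banks 126.5, foreign purchases of equities on the domestic stock exchange 103.4, acquisition of a foreign subsidiary by a resident firm (outward FDI) 112.1.)

-2.1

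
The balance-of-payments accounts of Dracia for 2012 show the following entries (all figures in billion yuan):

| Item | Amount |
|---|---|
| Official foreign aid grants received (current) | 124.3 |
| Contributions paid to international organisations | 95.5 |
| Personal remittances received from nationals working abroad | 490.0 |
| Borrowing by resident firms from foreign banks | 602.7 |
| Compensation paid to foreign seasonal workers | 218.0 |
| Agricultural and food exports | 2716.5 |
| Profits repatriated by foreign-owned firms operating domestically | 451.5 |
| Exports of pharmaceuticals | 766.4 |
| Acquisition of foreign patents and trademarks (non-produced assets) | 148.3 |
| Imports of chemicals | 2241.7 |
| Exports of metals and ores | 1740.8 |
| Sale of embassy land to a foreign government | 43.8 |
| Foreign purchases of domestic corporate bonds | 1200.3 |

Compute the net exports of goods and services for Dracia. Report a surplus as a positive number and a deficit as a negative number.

Goods: 2716.5 + 1740.8 + 766.4 - 2241.7 = 2982.0
Trade balance = 2982.0 + 0.0 = 2982.0
(Excluded from the trade balance — secondary income: official foreign aid grants received (current) 124.3, contributions paid to international organisations 95.5, personal remittances received from nationals working abroad 490.0; financial account: borrowing by resident firms from foreign banks 602.7, foreign purchases of domestic corporate bonds 1200.3; primary income: compensation paid to foreign seasonal workers 218.0, profits repatriated by foreign-owned firms operating domestically 451.5; capital account: acquisition of foreign patents and trademarks (non-produced assets) 148.3, sale of embassy land to a foreign government 43.8.)

2982.0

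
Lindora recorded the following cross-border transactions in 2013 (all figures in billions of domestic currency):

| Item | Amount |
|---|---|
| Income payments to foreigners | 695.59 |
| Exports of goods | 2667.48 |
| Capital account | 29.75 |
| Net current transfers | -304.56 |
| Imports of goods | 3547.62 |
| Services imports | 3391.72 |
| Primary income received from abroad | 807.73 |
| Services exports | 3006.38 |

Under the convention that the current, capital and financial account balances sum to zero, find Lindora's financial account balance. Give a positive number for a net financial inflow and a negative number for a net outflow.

1428.15

Goods balance = 2667.48 - 3547.62 = -880.14
Services balance = 3006.38 - 3391.72 = -385.34
Trade balance (goods + services) = -880.14 + (-385.34) = -1265.48
Net primary income = 807.73 - 695.59 = 112.14
Net secondary income = -304.56
Current account = -1265.48 + 112.14 + (-304.56) = -1457.90
Financial account = -(-1457.90 + 29.75) = 1428.15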